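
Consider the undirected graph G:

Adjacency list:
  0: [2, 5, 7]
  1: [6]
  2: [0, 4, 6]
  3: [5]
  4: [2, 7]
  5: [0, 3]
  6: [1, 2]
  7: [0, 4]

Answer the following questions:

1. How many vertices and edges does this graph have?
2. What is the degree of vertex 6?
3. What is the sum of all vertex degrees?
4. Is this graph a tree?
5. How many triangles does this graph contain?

Count: 8 vertices, 8 edges.
Vertex 6 has neighbors [1, 2], degree = 2.
Handshaking lemma: 2 * 8 = 16.
A tree on 8 vertices has 7 edges. This graph has 8 edges (1 extra). Not a tree.
Number of triangles = 0.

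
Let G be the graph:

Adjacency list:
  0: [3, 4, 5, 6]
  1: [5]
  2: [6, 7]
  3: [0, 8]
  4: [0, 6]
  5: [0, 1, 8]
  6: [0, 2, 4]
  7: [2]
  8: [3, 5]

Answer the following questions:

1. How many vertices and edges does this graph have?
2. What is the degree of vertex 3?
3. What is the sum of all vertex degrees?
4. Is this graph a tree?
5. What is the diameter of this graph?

Count: 9 vertices, 10 edges.
Vertex 3 has neighbors [0, 8], degree = 2.
Handshaking lemma: 2 * 10 = 20.
A tree on 9 vertices has 8 edges. This graph has 10 edges (2 extra). Not a tree.
Diameter (longest shortest path) = 5.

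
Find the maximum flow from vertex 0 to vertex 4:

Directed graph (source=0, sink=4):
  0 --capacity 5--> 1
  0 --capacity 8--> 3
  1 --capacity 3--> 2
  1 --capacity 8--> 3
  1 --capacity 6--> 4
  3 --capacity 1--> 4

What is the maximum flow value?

Computing max flow:
  Flow on (0->1): 5/5
  Flow on (0->3): 1/8
  Flow on (1->4): 5/6
  Flow on (3->4): 1/1
Maximum flow = 6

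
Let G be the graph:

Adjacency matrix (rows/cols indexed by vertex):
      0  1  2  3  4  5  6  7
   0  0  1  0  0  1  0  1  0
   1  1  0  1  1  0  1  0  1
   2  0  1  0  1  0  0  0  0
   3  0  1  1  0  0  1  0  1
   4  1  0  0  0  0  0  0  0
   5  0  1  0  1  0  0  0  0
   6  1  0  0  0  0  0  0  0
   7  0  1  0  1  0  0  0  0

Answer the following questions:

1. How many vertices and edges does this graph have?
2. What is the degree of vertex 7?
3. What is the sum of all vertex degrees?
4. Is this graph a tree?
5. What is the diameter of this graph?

Count: 8 vertices, 10 edges.
Vertex 7 has neighbors [1, 3], degree = 2.
Handshaking lemma: 2 * 10 = 20.
A tree on 8 vertices has 7 edges. This graph has 10 edges (3 extra). Not a tree.
Diameter (longest shortest path) = 3.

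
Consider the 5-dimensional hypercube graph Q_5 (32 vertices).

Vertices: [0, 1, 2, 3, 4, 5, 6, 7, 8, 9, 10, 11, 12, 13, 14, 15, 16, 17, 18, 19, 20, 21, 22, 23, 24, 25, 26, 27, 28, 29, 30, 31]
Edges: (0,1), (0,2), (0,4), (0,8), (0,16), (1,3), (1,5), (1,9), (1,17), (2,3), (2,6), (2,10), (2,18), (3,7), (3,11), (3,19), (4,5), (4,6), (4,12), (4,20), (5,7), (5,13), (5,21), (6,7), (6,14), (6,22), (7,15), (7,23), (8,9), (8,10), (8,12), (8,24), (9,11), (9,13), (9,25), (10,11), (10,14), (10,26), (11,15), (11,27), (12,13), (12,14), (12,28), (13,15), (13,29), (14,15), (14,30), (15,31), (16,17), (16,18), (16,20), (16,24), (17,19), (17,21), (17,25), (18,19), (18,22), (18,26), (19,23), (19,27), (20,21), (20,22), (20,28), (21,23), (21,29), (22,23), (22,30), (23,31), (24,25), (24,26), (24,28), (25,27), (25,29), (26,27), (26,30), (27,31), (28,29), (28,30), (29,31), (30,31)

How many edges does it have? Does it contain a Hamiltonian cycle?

Q_5 has 32 * 5 / 2 = 80 edges.
Q_5 (d >= 2) always has a Hamiltonian cycle: a 5-bit cyclic Gray code visits every vertex exactly once and returns to the start.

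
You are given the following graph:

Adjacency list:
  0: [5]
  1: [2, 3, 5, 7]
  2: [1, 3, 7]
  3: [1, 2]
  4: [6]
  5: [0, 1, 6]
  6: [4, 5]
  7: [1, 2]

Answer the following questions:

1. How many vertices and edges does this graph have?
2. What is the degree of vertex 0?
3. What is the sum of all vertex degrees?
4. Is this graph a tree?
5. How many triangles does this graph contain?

Count: 8 vertices, 9 edges.
Vertex 0 has neighbors [5], degree = 1.
Handshaking lemma: 2 * 9 = 18.
A tree on 8 vertices has 7 edges. This graph has 9 edges (2 extra). Not a tree.
Number of triangles = 2.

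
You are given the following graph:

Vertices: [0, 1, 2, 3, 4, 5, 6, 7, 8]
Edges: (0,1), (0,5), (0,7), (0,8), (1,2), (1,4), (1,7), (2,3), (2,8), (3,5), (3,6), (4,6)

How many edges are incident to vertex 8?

Vertex 8 has neighbors [0, 2], so deg(8) = 2.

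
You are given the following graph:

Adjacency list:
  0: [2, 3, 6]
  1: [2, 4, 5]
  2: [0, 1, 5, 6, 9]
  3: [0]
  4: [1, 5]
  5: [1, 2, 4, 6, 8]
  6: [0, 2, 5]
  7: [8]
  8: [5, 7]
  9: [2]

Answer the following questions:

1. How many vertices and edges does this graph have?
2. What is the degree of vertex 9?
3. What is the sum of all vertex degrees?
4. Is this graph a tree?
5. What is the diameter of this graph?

Count: 10 vertices, 13 edges.
Vertex 9 has neighbors [2], degree = 1.
Handshaking lemma: 2 * 13 = 26.
A tree on 10 vertices has 9 edges. This graph has 13 edges (4 extra). Not a tree.
Diameter (longest shortest path) = 5.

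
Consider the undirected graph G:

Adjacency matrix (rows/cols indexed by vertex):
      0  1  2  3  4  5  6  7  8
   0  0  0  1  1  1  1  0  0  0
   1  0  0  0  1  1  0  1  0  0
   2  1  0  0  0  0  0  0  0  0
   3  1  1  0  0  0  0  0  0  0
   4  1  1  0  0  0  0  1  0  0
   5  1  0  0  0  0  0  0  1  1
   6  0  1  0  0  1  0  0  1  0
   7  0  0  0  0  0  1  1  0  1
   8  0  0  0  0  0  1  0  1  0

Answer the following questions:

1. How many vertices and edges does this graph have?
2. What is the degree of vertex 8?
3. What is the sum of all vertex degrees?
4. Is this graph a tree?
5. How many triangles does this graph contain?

Count: 9 vertices, 12 edges.
Vertex 8 has neighbors [5, 7], degree = 2.
Handshaking lemma: 2 * 12 = 24.
A tree on 9 vertices has 8 edges. This graph has 12 edges (4 extra). Not a tree.
Number of triangles = 2.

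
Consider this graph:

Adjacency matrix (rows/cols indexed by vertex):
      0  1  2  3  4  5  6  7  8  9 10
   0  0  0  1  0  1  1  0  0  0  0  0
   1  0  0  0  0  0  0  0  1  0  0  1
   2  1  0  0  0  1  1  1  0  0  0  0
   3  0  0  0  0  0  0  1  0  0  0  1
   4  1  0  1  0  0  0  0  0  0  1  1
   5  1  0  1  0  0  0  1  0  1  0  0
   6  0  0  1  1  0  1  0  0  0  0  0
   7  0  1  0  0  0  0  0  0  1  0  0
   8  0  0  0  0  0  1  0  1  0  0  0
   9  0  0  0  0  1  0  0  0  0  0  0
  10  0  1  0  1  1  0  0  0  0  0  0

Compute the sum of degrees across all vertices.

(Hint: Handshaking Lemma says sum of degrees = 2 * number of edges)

Count edges: 15 edges.
By Handshaking Lemma: sum of degrees = 2 * 15 = 30.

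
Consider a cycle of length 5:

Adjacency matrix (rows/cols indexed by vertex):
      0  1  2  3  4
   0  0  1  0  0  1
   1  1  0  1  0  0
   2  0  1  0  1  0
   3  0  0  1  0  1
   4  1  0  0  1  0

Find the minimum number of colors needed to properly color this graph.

This is an odd cycle (C_5). Odd cycles are not bipartite (any 2-coloring forces two adjacent vertices to match), and 3 colors suffice.
Chromatic number = 3.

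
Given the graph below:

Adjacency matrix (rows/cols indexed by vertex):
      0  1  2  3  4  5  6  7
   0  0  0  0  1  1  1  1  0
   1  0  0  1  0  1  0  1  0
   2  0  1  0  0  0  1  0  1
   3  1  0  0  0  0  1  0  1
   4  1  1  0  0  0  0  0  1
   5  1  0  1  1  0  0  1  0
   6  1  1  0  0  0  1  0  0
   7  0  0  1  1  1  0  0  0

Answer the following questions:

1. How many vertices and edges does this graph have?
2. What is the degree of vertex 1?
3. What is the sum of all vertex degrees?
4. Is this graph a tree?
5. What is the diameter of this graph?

Count: 8 vertices, 13 edges.
Vertex 1 has neighbors [2, 4, 6], degree = 3.
Handshaking lemma: 2 * 13 = 26.
A tree on 8 vertices has 7 edges. This graph has 13 edges (6 extra). Not a tree.
Diameter (longest shortest path) = 3.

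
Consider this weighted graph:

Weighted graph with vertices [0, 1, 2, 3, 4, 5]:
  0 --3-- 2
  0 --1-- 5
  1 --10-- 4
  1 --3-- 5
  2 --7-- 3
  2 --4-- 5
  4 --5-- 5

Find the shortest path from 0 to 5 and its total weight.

Using Dijkstra's algorithm from vertex 0:
Shortest path: 0 -> 5
Total weight: 1 = 1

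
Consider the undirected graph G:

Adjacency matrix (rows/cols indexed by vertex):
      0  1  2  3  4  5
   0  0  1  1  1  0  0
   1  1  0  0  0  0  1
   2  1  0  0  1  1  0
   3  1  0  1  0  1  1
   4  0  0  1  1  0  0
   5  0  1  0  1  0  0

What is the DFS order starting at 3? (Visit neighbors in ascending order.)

DFS from vertex 3 (neighbors processed in ascending order):
Visit order: 3, 0, 1, 5, 2, 4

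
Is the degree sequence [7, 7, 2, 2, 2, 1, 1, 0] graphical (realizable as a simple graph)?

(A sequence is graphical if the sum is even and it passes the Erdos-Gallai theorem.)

Sum of degrees = 22. Sum is even but fails Erdos-Gallai. The sequence is NOT graphical.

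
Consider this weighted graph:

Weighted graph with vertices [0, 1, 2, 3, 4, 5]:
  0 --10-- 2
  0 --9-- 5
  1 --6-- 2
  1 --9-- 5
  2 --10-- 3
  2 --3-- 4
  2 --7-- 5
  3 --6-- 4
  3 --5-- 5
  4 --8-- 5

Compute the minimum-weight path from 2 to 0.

Using Dijkstra's algorithm from vertex 2:
Shortest path: 2 -> 0
Total weight: 10 = 10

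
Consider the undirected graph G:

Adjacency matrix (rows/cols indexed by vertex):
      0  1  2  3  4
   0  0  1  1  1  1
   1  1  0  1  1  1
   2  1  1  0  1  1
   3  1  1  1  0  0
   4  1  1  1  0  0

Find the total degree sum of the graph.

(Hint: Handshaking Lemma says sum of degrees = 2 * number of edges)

Count edges: 9 edges.
By Handshaking Lemma: sum of degrees = 2 * 9 = 18.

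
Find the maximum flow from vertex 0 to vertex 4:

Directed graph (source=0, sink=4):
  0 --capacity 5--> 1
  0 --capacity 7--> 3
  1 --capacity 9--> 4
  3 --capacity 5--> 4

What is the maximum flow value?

Computing max flow:
  Flow on (0->1): 5/5
  Flow on (0->3): 5/7
  Flow on (1->4): 5/9
  Flow on (3->4): 5/5
Maximum flow = 10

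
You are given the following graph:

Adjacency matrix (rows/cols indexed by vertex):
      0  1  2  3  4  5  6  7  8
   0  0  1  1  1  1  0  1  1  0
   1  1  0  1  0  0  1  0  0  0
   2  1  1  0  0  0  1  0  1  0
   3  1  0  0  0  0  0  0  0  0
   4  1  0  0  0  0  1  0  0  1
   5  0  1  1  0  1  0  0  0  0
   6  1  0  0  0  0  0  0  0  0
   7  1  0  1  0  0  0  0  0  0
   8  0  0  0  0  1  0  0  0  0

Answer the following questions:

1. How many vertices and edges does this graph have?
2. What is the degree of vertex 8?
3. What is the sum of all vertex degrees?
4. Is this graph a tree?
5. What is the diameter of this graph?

Count: 9 vertices, 12 edges.
Vertex 8 has neighbors [4], degree = 1.
Handshaking lemma: 2 * 12 = 24.
A tree on 9 vertices has 8 edges. This graph has 12 edges (4 extra). Not a tree.
Diameter (longest shortest path) = 3.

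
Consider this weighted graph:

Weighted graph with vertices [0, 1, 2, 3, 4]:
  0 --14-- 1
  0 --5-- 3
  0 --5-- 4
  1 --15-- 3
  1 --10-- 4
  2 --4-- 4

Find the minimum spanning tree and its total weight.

Applying Kruskal's algorithm (sort edges by weight, add if no cycle):
  Add (2,4) w=4
  Add (0,3) w=5
  Add (0,4) w=5
  Add (1,4) w=10
  Skip (0,1) w=14 (creates cycle)
  Skip (1,3) w=15 (creates cycle)
MST weight = 24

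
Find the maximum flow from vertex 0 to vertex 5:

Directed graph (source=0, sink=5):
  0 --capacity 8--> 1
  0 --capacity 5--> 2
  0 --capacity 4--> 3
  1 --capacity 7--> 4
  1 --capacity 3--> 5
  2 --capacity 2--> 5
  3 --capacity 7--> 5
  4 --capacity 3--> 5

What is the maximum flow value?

Computing max flow:
  Flow on (0->1): 6/8
  Flow on (0->2): 2/5
  Flow on (0->3): 4/4
  Flow on (1->4): 3/7
  Flow on (1->5): 3/3
  Flow on (2->5): 2/2
  Flow on (3->5): 4/7
  Flow on (4->5): 3/3
Maximum flow = 12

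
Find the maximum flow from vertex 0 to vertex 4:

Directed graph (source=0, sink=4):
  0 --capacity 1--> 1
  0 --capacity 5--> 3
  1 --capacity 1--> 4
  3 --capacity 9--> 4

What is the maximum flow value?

Computing max flow:
  Flow on (0->1): 1/1
  Flow on (0->3): 5/5
  Flow on (1->4): 1/1
  Flow on (3->4): 5/9
Maximum flow = 6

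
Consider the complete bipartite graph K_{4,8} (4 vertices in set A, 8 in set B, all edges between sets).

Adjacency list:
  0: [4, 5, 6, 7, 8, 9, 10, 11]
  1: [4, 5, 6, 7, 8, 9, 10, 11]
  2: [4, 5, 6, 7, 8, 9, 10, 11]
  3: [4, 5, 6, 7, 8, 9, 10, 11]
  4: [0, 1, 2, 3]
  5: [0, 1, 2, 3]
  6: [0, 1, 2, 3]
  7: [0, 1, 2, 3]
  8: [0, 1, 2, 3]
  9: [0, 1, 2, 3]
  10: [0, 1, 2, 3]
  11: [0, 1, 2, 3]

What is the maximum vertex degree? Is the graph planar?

Set-A vertices have degree 8; set-B vertices have degree 4. Maximum degree = max(4,8) = 8.
K_{4,8} contains K_{3,3} as a subgraph (since both sides have >= 3 vertices); by Kuratowski's theorem it is not planar.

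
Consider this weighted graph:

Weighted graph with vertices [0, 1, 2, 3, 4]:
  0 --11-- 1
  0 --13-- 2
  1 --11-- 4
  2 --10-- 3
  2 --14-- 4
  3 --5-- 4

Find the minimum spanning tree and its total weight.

Applying Kruskal's algorithm (sort edges by weight, add if no cycle):
  Add (3,4) w=5
  Add (2,3) w=10
  Add (0,1) w=11
  Add (1,4) w=11
  Skip (0,2) w=13 (creates cycle)
  Skip (2,4) w=14 (creates cycle)
MST weight = 37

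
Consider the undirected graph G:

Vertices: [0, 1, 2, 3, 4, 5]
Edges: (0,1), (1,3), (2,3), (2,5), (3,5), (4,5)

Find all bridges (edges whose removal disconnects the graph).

A bridge is an edge whose removal increases the number of connected components.
Bridges found: (0,1), (1,3), (4,5)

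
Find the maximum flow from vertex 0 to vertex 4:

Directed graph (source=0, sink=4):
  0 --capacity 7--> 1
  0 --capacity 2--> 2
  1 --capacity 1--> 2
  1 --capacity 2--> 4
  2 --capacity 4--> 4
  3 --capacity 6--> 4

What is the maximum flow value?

Computing max flow:
  Flow on (0->1): 3/7
  Flow on (0->2): 2/2
  Flow on (1->2): 1/1
  Flow on (1->4): 2/2
  Flow on (2->4): 3/4
Maximum flow = 5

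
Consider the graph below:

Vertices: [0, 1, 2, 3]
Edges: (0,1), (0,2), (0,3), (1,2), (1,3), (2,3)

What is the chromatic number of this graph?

The graph has a maximum clique of size 4 (lower bound on chromatic number).
A valid 4-coloring: {0: 0, 1: 1, 2: 2, 3: 3}.
Chromatic number = 4.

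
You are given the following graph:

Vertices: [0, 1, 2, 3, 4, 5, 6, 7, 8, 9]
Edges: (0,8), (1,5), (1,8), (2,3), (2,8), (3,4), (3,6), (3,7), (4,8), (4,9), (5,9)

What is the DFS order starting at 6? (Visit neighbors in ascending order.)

DFS from vertex 6 (neighbors processed in ascending order):
Visit order: 6, 3, 2, 8, 0, 1, 5, 9, 4, 7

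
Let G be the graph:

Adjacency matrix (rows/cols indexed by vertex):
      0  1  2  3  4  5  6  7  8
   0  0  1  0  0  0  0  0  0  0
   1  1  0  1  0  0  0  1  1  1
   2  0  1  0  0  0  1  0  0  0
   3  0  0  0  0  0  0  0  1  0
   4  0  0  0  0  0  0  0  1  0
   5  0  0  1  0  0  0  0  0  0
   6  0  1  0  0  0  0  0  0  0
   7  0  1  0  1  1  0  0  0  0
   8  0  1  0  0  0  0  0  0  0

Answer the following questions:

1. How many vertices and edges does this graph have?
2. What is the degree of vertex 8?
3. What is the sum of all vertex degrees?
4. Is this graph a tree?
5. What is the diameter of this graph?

Count: 9 vertices, 8 edges.
Vertex 8 has neighbors [1], degree = 1.
Handshaking lemma: 2 * 8 = 16.
A graph is a tree iff it is connected and has exactly n-1 edges. This graph is connected (all 9 vertices in one component) and has 9-1 = 8 edges. It is a tree.
Diameter (longest shortest path) = 4.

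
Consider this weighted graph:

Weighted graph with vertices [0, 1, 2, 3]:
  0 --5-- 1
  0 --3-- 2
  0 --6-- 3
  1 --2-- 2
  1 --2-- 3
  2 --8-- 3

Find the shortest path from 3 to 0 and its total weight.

Using Dijkstra's algorithm from vertex 3:
Shortest path: 3 -> 0
Total weight: 6 = 6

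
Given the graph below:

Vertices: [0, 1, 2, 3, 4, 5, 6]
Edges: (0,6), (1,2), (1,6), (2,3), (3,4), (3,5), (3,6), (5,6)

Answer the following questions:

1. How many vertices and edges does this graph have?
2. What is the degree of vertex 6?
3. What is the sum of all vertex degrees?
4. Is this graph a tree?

Count: 7 vertices, 8 edges.
Vertex 6 has neighbors [0, 1, 3, 5], degree = 4.
Handshaking lemma: 2 * 8 = 16.
A tree on 7 vertices has 6 edges. This graph has 8 edges (2 extra). Not a tree.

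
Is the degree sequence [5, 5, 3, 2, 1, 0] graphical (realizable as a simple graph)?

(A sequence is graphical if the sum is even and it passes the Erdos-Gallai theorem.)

Sum of degrees = 16. Sum is even but fails Erdos-Gallai. The sequence is NOT graphical.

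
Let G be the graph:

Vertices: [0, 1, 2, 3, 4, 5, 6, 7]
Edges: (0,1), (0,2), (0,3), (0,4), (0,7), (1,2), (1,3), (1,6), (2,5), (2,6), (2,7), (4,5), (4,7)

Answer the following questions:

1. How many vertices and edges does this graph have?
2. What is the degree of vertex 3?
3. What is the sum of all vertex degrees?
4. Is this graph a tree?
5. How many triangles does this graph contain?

Count: 8 vertices, 13 edges.
Vertex 3 has neighbors [0, 1], degree = 2.
Handshaking lemma: 2 * 13 = 26.
A tree on 8 vertices has 7 edges. This graph has 13 edges (6 extra). Not a tree.
Number of triangles = 5.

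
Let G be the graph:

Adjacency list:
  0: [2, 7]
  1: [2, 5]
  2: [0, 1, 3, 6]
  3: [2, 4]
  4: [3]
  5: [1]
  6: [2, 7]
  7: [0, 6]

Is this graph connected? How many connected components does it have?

Checking connectivity: the graph has 1 connected component(s).
All vertices are reachable from each other. The graph IS connected.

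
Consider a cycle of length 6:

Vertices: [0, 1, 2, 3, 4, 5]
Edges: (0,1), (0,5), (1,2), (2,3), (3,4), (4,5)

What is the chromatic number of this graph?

This is an even cycle (C_6). Even cycles are bipartite.
Chromatic number = 2.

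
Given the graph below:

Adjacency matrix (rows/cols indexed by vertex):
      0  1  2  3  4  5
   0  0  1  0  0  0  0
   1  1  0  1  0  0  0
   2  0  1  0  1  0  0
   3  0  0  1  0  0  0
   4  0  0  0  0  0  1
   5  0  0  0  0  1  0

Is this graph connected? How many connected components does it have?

Checking connectivity: the graph has 2 connected component(s).
Components: [[0, 1, 2, 3], [4, 5]]. The graph is NOT connected.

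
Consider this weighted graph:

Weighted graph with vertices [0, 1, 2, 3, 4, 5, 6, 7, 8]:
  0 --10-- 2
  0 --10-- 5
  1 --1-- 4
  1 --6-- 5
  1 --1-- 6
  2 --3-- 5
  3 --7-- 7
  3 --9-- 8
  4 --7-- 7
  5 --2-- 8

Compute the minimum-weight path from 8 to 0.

Using Dijkstra's algorithm from vertex 8:
Shortest path: 8 -> 5 -> 0
Total weight: 2 + 10 = 12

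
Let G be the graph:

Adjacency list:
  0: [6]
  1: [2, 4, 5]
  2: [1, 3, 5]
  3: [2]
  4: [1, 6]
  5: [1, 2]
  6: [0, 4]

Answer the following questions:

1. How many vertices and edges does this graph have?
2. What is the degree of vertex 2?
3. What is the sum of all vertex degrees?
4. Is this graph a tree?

Count: 7 vertices, 7 edges.
Vertex 2 has neighbors [1, 3, 5], degree = 3.
Handshaking lemma: 2 * 7 = 14.
A tree on 7 vertices has 6 edges. This graph has 7 edges (1 extra). Not a tree.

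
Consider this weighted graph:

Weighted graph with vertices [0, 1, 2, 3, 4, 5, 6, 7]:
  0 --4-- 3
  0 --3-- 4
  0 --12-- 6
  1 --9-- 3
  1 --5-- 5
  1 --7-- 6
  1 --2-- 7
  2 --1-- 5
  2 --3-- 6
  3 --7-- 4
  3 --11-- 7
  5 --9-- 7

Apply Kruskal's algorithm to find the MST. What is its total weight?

Applying Kruskal's algorithm (sort edges by weight, add if no cycle):
  Add (2,5) w=1
  Add (1,7) w=2
  Add (0,4) w=3
  Add (2,6) w=3
  Add (0,3) w=4
  Add (1,5) w=5
  Skip (1,6) w=7 (creates cycle)
  Skip (3,4) w=7 (creates cycle)
  Add (1,3) w=9
  Skip (5,7) w=9 (creates cycle)
  Skip (3,7) w=11 (creates cycle)
  Skip (0,6) w=12 (creates cycle)
MST weight = 27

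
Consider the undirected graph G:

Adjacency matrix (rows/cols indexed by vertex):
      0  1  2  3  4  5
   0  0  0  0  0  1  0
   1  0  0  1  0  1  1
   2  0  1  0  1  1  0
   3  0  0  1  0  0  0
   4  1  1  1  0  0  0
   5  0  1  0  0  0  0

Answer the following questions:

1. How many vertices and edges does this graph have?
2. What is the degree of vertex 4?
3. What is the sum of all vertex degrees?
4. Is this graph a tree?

Count: 6 vertices, 6 edges.
Vertex 4 has neighbors [0, 1, 2], degree = 3.
Handshaking lemma: 2 * 6 = 12.
A tree on 6 vertices has 5 edges. This graph has 6 edges (1 extra). Not a tree.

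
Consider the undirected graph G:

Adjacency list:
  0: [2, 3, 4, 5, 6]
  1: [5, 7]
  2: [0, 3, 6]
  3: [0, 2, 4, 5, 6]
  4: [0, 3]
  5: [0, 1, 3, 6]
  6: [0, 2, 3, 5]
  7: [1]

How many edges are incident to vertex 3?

Vertex 3 has neighbors [0, 2, 4, 5, 6], so deg(3) = 5.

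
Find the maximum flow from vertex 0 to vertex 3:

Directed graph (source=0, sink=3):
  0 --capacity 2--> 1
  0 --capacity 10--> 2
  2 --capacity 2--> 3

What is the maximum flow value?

Computing max flow:
  Flow on (0->2): 2/10
  Flow on (2->3): 2/2
Maximum flow = 2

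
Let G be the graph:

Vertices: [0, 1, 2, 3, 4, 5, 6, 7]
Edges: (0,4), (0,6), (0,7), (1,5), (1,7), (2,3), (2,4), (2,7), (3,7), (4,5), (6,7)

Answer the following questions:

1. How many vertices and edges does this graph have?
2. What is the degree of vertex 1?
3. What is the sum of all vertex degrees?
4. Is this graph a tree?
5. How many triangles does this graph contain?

Count: 8 vertices, 11 edges.
Vertex 1 has neighbors [5, 7], degree = 2.
Handshaking lemma: 2 * 11 = 22.
A tree on 8 vertices has 7 edges. This graph has 11 edges (4 extra). Not a tree.
Number of triangles = 2.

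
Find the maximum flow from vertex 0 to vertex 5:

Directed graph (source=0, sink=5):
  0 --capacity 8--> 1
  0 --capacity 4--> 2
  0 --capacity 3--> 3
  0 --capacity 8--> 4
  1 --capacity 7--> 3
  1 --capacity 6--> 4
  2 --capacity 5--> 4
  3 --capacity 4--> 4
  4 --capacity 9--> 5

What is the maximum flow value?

Computing max flow:
  Flow on (0->1): 6/8
  Flow on (0->3): 3/3
  Flow on (1->3): 1/7
  Flow on (1->4): 5/6
  Flow on (3->4): 4/4
  Flow on (4->5): 9/9
Maximum flow = 9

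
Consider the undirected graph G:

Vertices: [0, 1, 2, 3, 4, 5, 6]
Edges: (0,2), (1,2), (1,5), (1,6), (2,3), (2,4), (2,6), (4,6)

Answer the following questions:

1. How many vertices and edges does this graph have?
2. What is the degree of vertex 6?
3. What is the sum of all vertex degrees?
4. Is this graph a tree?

Count: 7 vertices, 8 edges.
Vertex 6 has neighbors [1, 2, 4], degree = 3.
Handshaking lemma: 2 * 8 = 16.
A tree on 7 vertices has 6 edges. This graph has 8 edges (2 extra). Not a tree.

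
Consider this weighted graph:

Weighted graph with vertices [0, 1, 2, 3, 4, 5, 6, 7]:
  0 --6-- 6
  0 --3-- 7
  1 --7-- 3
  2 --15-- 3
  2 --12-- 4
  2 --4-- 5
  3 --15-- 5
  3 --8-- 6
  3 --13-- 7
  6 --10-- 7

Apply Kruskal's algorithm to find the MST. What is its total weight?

Applying Kruskal's algorithm (sort edges by weight, add if no cycle):
  Add (0,7) w=3
  Add (2,5) w=4
  Add (0,6) w=6
  Add (1,3) w=7
  Add (3,6) w=8
  Skip (6,7) w=10 (creates cycle)
  Add (2,4) w=12
  Skip (3,7) w=13 (creates cycle)
  Add (2,3) w=15
  Skip (3,5) w=15 (creates cycle)
MST weight = 55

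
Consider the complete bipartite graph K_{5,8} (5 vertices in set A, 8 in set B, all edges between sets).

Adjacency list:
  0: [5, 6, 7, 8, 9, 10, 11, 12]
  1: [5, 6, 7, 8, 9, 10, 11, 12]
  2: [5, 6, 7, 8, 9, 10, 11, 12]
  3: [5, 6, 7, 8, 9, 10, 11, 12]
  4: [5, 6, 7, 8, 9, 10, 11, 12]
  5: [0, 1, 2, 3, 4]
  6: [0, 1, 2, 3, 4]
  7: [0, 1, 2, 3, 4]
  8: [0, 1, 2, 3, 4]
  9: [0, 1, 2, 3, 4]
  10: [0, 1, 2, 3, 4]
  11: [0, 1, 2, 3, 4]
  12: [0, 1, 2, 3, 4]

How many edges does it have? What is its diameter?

K_{5,8} has 5 * 8 = 40 edges.
Any vertex reaches any opposite-side vertex in 1 step; same-side vertices reach in 2 steps via any opposite-side vertex.
Diameter = 2.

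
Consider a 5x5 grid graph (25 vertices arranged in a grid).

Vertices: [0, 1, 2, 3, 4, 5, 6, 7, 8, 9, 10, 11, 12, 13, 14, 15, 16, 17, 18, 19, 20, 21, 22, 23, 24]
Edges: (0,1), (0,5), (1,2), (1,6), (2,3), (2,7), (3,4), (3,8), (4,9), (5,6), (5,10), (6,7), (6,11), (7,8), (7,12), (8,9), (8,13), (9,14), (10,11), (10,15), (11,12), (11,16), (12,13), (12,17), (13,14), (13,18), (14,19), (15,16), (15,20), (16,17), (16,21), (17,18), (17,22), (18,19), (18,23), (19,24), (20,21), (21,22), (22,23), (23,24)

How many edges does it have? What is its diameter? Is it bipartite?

A 5x5 grid has 20 vertical edges and 20 horizontal edges.
Total edges = 20 + 20 = 40.
Diameter = (5-1) + (5-1) = 8 (corner to opposite corner).
Grid graphs are bipartite (checkerboard coloring).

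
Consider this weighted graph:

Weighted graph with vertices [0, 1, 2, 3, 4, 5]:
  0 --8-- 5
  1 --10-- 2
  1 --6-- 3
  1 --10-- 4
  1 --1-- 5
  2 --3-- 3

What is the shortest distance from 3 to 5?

Using Dijkstra's algorithm from vertex 3:
Shortest path: 3 -> 1 -> 5
Total weight: 6 + 1 = 7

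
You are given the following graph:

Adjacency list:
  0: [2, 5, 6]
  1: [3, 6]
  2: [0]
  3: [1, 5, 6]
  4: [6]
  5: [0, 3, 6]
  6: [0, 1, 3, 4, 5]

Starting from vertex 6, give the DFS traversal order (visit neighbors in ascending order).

DFS from vertex 6 (neighbors processed in ascending order):
Visit order: 6, 0, 2, 5, 3, 1, 4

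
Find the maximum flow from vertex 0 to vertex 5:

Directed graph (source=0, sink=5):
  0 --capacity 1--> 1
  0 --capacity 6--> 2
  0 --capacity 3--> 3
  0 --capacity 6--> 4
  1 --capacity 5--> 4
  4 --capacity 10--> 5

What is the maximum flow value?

Computing max flow:
  Flow on (0->1): 1/1
  Flow on (0->4): 6/6
  Flow on (1->4): 1/5
  Flow on (4->5): 7/10
Maximum flow = 7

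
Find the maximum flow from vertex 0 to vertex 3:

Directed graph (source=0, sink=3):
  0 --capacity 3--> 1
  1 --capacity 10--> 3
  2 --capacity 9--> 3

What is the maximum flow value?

Computing max flow:
  Flow on (0->1): 3/3
  Flow on (1->3): 3/10
Maximum flow = 3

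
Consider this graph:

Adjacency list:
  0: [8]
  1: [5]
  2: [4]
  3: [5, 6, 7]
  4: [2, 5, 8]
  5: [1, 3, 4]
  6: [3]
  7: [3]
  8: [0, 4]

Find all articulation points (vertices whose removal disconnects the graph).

An articulation point is a vertex whose removal disconnects the graph.
Articulation points: [3, 4, 5, 8]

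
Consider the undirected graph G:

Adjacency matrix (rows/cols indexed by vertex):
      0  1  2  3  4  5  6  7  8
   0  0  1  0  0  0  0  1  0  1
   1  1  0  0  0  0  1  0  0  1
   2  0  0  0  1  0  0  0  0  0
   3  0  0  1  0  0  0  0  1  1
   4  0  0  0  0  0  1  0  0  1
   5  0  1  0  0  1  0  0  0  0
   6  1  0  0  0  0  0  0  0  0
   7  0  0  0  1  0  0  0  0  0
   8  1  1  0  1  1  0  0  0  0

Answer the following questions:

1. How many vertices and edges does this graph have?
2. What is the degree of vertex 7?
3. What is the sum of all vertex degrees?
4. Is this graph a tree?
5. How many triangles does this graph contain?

Count: 9 vertices, 10 edges.
Vertex 7 has neighbors [3], degree = 1.
Handshaking lemma: 2 * 10 = 20.
A tree on 9 vertices has 8 edges. This graph has 10 edges (2 extra). Not a tree.
Number of triangles = 1.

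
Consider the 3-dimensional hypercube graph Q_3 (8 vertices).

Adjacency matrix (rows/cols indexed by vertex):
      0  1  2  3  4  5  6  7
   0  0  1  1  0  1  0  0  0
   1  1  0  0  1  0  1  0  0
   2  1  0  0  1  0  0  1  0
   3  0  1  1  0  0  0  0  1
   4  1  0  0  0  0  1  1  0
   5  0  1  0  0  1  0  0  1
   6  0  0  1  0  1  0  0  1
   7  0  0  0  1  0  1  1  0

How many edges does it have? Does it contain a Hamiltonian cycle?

Q_3 has 8 * 3 / 2 = 12 edges.
Q_3 (d >= 2) always has a Hamiltonian cycle: a 3-bit cyclic Gray code visits every vertex exactly once and returns to the start.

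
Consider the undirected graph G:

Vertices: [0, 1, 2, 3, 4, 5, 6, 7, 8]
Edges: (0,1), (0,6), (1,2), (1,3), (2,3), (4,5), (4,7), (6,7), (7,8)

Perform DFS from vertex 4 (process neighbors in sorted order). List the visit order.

DFS from vertex 4 (neighbors processed in ascending order):
Visit order: 4, 5, 7, 6, 0, 1, 2, 3, 8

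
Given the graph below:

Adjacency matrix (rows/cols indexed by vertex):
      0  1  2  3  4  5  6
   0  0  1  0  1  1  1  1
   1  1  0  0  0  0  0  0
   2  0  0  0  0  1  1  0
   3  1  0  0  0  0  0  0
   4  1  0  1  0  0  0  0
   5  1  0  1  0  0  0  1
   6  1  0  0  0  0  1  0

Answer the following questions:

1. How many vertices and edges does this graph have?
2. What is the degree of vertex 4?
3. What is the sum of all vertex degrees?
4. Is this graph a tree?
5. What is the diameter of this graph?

Count: 7 vertices, 8 edges.
Vertex 4 has neighbors [0, 2], degree = 2.
Handshaking lemma: 2 * 8 = 16.
A tree on 7 vertices has 6 edges. This graph has 8 edges (2 extra). Not a tree.
Diameter (longest shortest path) = 3.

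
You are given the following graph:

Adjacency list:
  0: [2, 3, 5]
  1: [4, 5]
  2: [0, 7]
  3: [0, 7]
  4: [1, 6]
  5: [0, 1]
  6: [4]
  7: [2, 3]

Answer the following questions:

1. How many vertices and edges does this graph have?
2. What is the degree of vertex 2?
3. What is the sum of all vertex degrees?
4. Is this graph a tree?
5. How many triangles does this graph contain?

Count: 8 vertices, 8 edges.
Vertex 2 has neighbors [0, 7], degree = 2.
Handshaking lemma: 2 * 8 = 16.
A tree on 8 vertices has 7 edges. This graph has 8 edges (1 extra). Not a tree.
Number of triangles = 0.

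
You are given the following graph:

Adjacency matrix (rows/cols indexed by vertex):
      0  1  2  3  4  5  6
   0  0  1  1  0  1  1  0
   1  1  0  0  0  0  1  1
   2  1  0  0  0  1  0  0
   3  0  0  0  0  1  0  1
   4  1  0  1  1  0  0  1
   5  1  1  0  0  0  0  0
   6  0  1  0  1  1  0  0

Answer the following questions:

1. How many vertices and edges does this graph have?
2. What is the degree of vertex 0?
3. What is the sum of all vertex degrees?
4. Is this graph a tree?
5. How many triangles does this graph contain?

Count: 7 vertices, 10 edges.
Vertex 0 has neighbors [1, 2, 4, 5], degree = 4.
Handshaking lemma: 2 * 10 = 20.
A tree on 7 vertices has 6 edges. This graph has 10 edges (4 extra). Not a tree.
Number of triangles = 3.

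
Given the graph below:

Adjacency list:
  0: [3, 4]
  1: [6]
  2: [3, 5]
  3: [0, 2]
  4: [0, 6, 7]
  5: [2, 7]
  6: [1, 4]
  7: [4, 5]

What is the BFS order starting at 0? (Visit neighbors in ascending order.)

BFS from vertex 0 (neighbors processed in ascending order):
Visit order: 0, 3, 4, 2, 6, 7, 5, 1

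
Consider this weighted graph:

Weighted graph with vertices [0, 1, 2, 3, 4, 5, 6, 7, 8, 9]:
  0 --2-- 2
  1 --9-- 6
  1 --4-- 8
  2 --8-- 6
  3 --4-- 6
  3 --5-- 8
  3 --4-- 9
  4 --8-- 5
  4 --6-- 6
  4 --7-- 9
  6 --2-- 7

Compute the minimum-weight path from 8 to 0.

Using Dijkstra's algorithm from vertex 8:
Shortest path: 8 -> 3 -> 6 -> 2 -> 0
Total weight: 5 + 4 + 8 + 2 = 19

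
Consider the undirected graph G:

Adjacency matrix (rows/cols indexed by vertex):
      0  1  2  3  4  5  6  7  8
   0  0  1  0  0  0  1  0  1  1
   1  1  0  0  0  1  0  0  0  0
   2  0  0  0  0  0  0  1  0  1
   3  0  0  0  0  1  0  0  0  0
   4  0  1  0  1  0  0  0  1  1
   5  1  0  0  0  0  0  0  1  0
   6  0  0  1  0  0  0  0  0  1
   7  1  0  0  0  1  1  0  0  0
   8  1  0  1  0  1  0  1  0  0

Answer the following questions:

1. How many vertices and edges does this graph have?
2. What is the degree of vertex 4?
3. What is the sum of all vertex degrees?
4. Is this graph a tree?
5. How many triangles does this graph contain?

Count: 9 vertices, 12 edges.
Vertex 4 has neighbors [1, 3, 7, 8], degree = 4.
Handshaking lemma: 2 * 12 = 24.
A tree on 9 vertices has 8 edges. This graph has 12 edges (4 extra). Not a tree.
Number of triangles = 2.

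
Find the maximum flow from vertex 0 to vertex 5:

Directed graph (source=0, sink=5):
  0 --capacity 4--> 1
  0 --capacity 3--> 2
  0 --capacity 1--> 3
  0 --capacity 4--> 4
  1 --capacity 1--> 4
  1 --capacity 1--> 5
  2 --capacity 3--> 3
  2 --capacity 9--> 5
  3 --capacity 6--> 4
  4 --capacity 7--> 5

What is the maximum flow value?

Computing max flow:
  Flow on (0->1): 2/4
  Flow on (0->2): 3/3
  Flow on (0->3): 1/1
  Flow on (0->4): 4/4
  Flow on (1->4): 1/1
  Flow on (1->5): 1/1
  Flow on (2->5): 3/9
  Flow on (3->4): 1/6
  Flow on (4->5): 6/7
Maximum flow = 10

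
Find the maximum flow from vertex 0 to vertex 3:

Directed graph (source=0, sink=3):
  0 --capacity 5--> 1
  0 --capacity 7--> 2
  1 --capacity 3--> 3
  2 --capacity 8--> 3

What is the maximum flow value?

Computing max flow:
  Flow on (0->1): 3/5
  Flow on (0->2): 7/7
  Flow on (1->3): 3/3
  Flow on (2->3): 7/8
Maximum flow = 10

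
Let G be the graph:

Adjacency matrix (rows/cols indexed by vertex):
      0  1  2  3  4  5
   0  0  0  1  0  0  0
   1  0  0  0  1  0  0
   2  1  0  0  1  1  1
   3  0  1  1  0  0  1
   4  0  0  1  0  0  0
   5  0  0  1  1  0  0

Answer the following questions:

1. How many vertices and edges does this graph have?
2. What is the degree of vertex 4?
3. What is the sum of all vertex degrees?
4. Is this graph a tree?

Count: 6 vertices, 6 edges.
Vertex 4 has neighbors [2], degree = 1.
Handshaking lemma: 2 * 6 = 12.
A tree on 6 vertices has 5 edges. This graph has 6 edges (1 extra). Not a tree.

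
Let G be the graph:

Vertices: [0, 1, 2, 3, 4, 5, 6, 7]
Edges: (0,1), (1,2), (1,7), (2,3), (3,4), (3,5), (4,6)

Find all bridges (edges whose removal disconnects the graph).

A bridge is an edge whose removal increases the number of connected components.
Bridges found: (0,1), (1,2), (1,7), (2,3), (3,4), (3,5), (4,6)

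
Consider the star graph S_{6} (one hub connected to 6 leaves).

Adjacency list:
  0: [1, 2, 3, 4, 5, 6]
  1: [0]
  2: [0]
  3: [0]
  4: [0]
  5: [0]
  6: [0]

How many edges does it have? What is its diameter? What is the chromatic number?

Star graph S_{6}: the hub connects to all 6 leaves.
Edges = 6.
Diameter = 2 (any leaf to hub is 1, leaf to leaf through hub is 2).
Star graphs are bipartite (hub vs leaves), so chromatic number = 2.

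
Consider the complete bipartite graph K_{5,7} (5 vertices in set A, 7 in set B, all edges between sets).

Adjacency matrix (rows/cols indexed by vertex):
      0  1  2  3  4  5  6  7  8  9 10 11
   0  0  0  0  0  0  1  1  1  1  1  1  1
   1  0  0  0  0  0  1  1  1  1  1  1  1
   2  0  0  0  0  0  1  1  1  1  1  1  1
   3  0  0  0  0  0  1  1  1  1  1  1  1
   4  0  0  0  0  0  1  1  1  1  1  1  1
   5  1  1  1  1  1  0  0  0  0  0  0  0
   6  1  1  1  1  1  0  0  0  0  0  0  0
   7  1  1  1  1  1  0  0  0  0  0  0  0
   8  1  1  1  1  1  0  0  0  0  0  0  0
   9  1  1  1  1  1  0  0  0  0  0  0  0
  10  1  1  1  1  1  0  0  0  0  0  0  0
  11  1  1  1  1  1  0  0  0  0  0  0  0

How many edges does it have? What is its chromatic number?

K_{5,7} has 5 * 7 = 35 edges.
Bipartite graphs have chromatic number 2 (color each partition differently).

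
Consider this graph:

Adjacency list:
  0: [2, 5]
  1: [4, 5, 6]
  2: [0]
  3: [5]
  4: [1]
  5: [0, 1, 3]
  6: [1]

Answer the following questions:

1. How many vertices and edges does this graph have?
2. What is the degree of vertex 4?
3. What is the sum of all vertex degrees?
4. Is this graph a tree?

Count: 7 vertices, 6 edges.
Vertex 4 has neighbors [1], degree = 1.
Handshaking lemma: 2 * 6 = 12.
A graph is a tree iff it is connected and has exactly n-1 edges. This graph is connected (all 7 vertices in one component) and has 7-1 = 6 edges. It is a tree.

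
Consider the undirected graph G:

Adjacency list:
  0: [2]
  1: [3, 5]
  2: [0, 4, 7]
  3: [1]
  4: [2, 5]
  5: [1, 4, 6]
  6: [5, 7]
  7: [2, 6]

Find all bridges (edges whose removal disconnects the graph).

A bridge is an edge whose removal increases the number of connected components.
Bridges found: (0,2), (1,3), (1,5)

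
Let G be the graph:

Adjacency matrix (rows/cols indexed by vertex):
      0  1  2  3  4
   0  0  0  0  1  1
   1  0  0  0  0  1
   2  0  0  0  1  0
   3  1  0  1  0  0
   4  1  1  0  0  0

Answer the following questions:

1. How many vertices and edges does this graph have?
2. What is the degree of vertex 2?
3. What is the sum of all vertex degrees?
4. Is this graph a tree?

Count: 5 vertices, 4 edges.
Vertex 2 has neighbors [3], degree = 1.
Handshaking lemma: 2 * 4 = 8.
A graph is a tree iff it is connected and has exactly n-1 edges. This graph is connected (all 5 vertices in one component) and has 5-1 = 4 edges. It is a tree.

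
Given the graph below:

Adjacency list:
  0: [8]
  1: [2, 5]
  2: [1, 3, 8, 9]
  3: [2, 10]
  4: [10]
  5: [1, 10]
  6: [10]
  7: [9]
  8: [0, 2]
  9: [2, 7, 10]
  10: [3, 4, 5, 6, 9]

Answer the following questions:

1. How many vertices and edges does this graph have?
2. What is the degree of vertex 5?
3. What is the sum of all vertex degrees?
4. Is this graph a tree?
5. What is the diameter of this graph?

Count: 11 vertices, 12 edges.
Vertex 5 has neighbors [1, 10], degree = 2.
Handshaking lemma: 2 * 12 = 24.
A tree on 11 vertices has 10 edges. This graph has 12 edges (2 extra). Not a tree.
Diameter (longest shortest path) = 5.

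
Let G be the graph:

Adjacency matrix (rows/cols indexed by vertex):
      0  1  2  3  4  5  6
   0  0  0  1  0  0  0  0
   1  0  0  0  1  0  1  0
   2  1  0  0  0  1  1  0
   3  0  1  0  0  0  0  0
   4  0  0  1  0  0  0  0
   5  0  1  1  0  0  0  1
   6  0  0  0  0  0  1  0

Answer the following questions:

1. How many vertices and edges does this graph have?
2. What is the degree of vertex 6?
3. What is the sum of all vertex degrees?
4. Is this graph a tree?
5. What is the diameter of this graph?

Count: 7 vertices, 6 edges.
Vertex 6 has neighbors [5], degree = 1.
Handshaking lemma: 2 * 6 = 12.
A graph is a tree iff it is connected and has exactly n-1 edges. This graph is connected (all 7 vertices in one component) and has 7-1 = 6 edges. It is a tree.
Diameter (longest shortest path) = 4.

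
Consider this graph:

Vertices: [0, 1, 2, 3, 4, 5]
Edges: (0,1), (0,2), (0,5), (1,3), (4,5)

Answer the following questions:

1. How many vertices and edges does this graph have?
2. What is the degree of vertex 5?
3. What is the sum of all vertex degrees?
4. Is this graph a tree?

Count: 6 vertices, 5 edges.
Vertex 5 has neighbors [0, 4], degree = 2.
Handshaking lemma: 2 * 5 = 10.
A graph is a tree iff it is connected and has exactly n-1 edges. This graph is connected (all 6 vertices in one component) and has 6-1 = 5 edges. It is a tree.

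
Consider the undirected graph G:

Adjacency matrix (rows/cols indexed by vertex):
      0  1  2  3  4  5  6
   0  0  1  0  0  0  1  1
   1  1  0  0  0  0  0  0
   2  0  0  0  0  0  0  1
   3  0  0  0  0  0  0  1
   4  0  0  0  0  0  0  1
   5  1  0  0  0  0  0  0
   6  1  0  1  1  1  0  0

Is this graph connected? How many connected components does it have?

Checking connectivity: the graph has 1 connected component(s).
All vertices are reachable from each other. The graph IS connected.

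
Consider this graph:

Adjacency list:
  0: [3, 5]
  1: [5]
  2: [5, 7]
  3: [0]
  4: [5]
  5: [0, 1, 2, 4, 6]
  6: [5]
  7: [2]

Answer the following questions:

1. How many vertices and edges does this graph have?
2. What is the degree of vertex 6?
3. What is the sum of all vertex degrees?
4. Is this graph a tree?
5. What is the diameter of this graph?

Count: 8 vertices, 7 edges.
Vertex 6 has neighbors [5], degree = 1.
Handshaking lemma: 2 * 7 = 14.
A graph is a tree iff it is connected and has exactly n-1 edges. This graph is connected (all 8 vertices in one component) and has 8-1 = 7 edges. It is a tree.
Diameter (longest shortest path) = 4.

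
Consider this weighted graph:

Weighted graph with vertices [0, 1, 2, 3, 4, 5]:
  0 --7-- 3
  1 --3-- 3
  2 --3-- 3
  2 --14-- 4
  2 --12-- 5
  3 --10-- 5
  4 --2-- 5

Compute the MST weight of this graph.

Applying Kruskal's algorithm (sort edges by weight, add if no cycle):
  Add (4,5) w=2
  Add (1,3) w=3
  Add (2,3) w=3
  Add (0,3) w=7
  Add (3,5) w=10
  Skip (2,5) w=12 (creates cycle)
  Skip (2,4) w=14 (creates cycle)
MST weight = 25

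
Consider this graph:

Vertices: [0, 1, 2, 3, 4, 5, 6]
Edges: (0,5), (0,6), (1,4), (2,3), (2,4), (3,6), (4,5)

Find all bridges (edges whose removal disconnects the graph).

A bridge is an edge whose removal increases the number of connected components.
Bridges found: (1,4)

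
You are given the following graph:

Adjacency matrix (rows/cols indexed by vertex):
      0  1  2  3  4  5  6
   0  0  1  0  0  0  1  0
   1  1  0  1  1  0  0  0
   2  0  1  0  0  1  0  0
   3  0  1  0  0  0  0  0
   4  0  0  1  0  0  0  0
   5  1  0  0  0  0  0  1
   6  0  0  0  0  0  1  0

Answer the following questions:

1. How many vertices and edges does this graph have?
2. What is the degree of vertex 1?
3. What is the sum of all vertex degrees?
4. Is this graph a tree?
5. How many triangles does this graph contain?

Count: 7 vertices, 6 edges.
Vertex 1 has neighbors [0, 2, 3], degree = 3.
Handshaking lemma: 2 * 6 = 12.
A graph is a tree iff it is connected and has exactly n-1 edges. This graph is connected (all 7 vertices in one component) and has 7-1 = 6 edges. It is a tree.
Number of triangles = 0.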